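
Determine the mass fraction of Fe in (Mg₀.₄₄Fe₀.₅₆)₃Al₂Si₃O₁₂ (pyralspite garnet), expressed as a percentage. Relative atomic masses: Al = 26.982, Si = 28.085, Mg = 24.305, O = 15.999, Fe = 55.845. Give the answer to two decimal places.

20.57 wt%

M((Mg₀.₄₄Fe₀.₅₆)₃Al₂Si₃O₁₂) = 456.109 g/mol.
Fe contributes 1.68 × 55.845 = 93.820 g per mole.
93.820/456.109 = 0.2057 → 20.57%.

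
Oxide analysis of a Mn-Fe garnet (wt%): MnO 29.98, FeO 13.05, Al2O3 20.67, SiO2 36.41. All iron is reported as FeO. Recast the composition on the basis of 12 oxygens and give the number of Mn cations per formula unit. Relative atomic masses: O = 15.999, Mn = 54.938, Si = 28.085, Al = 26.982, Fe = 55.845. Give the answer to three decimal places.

2.092 Mn apfu

29.98 wt% MnO ÷ 70.937 g/mol = 0.42263 mol, giving 0.42263 Mn and 0.42263 O.
13.05 wt% FeO ÷ 71.844 g/mol = 0.18164 mol, giving 0.18164 Fe and 0.18164 O.
20.67 wt% Al2O3 ÷ 101.961 g/mol = 0.20272 mol, giving 0.40544 Al and 0.60816 O.
36.41 wt% SiO2 ÷ 60.083 g/mol = 0.60600 mol, giving 0.60600 Si and 1.21200 O.
Oxygen sums to 2.42443; scaling by 12/2.42443 = 4.94962 puts the formula on 12 O.
Mn: 0.42263 × 4.94962 = 2.092 atoms per formula unit.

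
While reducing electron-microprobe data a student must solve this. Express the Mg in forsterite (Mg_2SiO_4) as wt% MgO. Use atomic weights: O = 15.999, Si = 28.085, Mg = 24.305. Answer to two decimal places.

Molar mass of Mg_2SiO_4 = 2*24.305 + 1*28.085 + 4*15.999 = 140.691 g/mol.
Each formula unit contains 2 Mg, equivalent to 2/1 = 2.0000 mol MgO.
M(MgO) = 1×24.305 + 1×15.999 = 40.304 g/mol.
Mass of MgO per formula unit = 2.0000 × 40.304 = 80.608 g.
MgO wt% = 80.608 / 140.691 × 100 = 57.29%.

57.29 wt%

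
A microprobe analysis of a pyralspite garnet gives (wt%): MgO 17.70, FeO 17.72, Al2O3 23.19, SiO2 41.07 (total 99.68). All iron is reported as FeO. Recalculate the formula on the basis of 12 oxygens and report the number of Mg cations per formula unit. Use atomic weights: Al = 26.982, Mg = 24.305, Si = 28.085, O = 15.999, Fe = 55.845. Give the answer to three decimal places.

1.927 Mg apfu

MgO (M=40.304): mol = 0.43916; Mg = 0.43916, O = 0.43916.
FeO (M=71.844): mol = 0.24665; Fe = 0.24665, O = 0.24665.
Al2O3 (M=101.961): mol = 0.22744; Al = 0.45488, O = 0.68232.
SiO2 (M=60.083): mol = 0.68355; Si = 0.68355, O = 1.36710.
ΣO = 2.73523; factor = 12/ΣO = 4.38720.
Mg apfu = 0.43916 × 4.38720 = 1.927.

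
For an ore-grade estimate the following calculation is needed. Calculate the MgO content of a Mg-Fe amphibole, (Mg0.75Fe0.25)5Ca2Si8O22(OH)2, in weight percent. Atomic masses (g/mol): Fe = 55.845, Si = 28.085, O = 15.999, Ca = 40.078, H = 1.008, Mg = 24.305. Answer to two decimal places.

17.74 wt%

Formula mass = 851.778 g/mol.
3.75 Mg → 3.7500 mol MgO per formula unit; M(MgO) = 40.304, so MgO mass = 151.140 g.
151.140/851.778 × 100 = 17.74 wt%.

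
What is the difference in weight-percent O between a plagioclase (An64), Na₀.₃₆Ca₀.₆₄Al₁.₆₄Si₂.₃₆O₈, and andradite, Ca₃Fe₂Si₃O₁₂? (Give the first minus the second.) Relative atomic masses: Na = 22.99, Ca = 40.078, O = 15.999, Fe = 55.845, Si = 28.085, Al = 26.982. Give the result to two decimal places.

9.20 percentage points

O in Na₀.₃₆Ca₀.₆₄Al₁.₆₄Si₂.₃₆O₈: molar mass 272.449 g/mol; 8×15.999 = 127.992 g → 46.98 wt%.
O in Ca₃Fe₂Si₃O₁₂: molar mass 508.167 g/mol; 12×15.999 = 191.988 g → 37.78 wt%.
Difference = 46.98 − 37.78 = 9.20 percentage points.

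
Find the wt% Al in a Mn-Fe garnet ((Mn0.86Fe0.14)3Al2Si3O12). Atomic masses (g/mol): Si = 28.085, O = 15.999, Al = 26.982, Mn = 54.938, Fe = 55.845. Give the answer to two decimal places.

Molar mass of (Mn0.86Fe0.14)3Al2Si3O12: 2.58·54.938 + 0.42·55.845 + 2·26.982 + 3·28.085 + 12·15.999 = 495.402 g/mol.
Mass of Al per formula unit: 2 × 26.982 = 53.964 g.
Weight fraction Al = 53.964 / 495.402 = 0.1089.

10.89 wt%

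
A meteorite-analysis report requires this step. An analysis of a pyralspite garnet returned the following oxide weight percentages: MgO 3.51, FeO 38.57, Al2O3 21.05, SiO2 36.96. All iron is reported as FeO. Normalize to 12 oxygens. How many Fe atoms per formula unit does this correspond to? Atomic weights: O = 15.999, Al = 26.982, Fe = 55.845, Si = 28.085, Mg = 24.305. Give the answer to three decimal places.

2.604 Fe apfu

MgO (M=40.304): mol = 0.08709; Mg = 0.08709, O = 0.08709.
FeO (M=71.844): mol = 0.53686; Fe = 0.53686, O = 0.53686.
Al2O3 (M=101.961): mol = 0.20645; Al = 0.41290, O = 0.61935.
SiO2 (M=60.083): mol = 0.61515; Si = 0.61515, O = 1.23030.
ΣO = 2.47360; factor = 12/ΣO = 4.85123.
Fe apfu = 0.53686 × 4.85123 = 2.604.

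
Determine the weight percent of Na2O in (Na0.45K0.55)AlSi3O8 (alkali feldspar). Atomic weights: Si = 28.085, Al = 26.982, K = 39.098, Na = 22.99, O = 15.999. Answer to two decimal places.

Formula mass = 271.078 g/mol.
0.45 Na → 0.2250 mol Na2O per formula unit; M(Na2O) = 61.979, so Na2O mass = 13.945 g.
13.945/271.078 × 100 = 5.14 wt%.

5.14 wt%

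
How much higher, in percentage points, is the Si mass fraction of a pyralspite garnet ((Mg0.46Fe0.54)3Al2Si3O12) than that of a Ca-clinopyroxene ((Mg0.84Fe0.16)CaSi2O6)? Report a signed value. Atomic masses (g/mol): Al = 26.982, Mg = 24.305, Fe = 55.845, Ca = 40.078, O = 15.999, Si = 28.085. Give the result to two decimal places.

-6.80 percentage points

M((Mg0.46Fe0.54)3Al2Si3O12) = 454.217 g/mol, so wt% Si = 84.255/454.217 × 100 = 18.55%.
M((Mg0.84Fe0.16)CaSi2O6) = 221.593 g/mol, so wt% Si = 56.170/221.593 × 100 = 25.35%.
18.55 − 25.35 = -6.80 pp.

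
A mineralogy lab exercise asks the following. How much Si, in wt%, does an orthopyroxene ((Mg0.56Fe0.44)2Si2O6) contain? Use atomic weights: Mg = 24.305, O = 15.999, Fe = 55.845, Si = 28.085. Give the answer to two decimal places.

Molar mass of (Mg0.56Fe0.44)2Si2O6: 1.12×24.305 + 0.88×55.845 + 2×28.085 + 6×15.999 = 228.529 g/mol.
Mass of Si per formula unit: 2 × 28.085 = 56.170 g.
Weight fraction Si = 56.170 / 228.529 = 0.2458.

24.58 wt%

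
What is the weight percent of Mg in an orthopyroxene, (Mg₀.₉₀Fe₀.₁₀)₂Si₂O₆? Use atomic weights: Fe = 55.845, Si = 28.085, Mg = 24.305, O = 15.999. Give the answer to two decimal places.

Formula mass = 1.80*24.305 + 0.20*55.845 + 2*28.085 + 6*15.999 = 207.082 g/mol, of which 43.749 g is Mg.
So Mg makes up 43.749/207.082 = 0.2113 of the mass, i.e. 21.13%.

21.13 weight percent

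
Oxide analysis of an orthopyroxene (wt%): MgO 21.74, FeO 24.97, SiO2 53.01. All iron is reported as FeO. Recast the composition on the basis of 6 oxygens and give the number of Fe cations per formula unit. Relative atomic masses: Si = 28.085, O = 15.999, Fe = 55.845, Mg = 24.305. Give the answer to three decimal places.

MgO: 21.74/40.304 = 0.53940 mol → 0.53940 mol Mg, 0.53940 mol O.
FeO: 24.97/71.844 = 0.34756 mol → 0.34756 mol Fe, 0.34756 mol O.
SiO2: 53.01/60.083 = 0.88228 mol → 0.88228 mol Si, 1.76456 mol O.
Total oxygen = 2.65152 mol. Normalization factor = 6/2.65152 = 2.26285.
Fe per 6 O = 0.34756 × 2.26285 = 0.786.

0.786 Fe apfu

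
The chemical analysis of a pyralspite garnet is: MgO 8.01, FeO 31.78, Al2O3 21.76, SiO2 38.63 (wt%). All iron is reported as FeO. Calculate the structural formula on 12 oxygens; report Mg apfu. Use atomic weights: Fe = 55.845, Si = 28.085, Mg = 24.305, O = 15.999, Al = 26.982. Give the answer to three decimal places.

8.01 wt% MgO ÷ 40.304 g/mol = 0.19874 mol, giving 0.19874 Mg and 0.19874 O.
31.78 wt% FeO ÷ 71.844 g/mol = 0.44235 mol, giving 0.44235 Fe and 0.44235 O.
21.76 wt% Al2O3 ÷ 101.961 g/mol = 0.21341 mol, giving 0.42682 Al and 0.64023 O.
38.63 wt% SiO2 ÷ 60.083 g/mol = 0.64294 mol, giving 0.64294 Si and 1.28588 O.
Oxygen sums to 2.56720; scaling by 12/2.56720 = 4.67435 puts the formula on 12 O.
Mg: 0.19874 × 4.67435 = 0.929 atoms per formula unit.

0.929 Mg apfu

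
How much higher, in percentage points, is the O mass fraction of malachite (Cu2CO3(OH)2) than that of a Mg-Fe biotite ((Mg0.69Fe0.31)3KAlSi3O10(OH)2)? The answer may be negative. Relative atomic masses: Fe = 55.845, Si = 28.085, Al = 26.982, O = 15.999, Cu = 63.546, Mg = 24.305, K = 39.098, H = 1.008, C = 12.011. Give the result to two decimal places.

-6.81 percentage points

First mineral: 79.995 g O in 221.114 g formula = 36.18 wt% O.
Second mineral: 191.988 g O in 446.586 g formula = 42.99 wt% O.
36.18% − 42.99% gives a difference of -6.81 percentage points.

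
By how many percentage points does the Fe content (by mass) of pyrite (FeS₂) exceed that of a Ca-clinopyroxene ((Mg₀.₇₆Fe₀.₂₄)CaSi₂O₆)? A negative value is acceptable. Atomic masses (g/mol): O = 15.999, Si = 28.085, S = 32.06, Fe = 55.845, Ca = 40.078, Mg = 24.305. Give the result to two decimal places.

40.57 percentage points

First mineral: 55.845 g Fe in 119.965 g formula = 46.55 wt% Fe.
Second mineral: 13.403 g Fe in 224.117 g formula = 5.98 wt% Fe.
46.55% − 5.98% gives a difference of 40.57 percentage points.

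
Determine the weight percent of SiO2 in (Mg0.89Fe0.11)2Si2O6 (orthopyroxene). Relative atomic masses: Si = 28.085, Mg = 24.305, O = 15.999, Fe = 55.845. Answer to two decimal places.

57.85 wt%

Formula mass = 207.713 g/mol.
2 Si → 2.0000 mol SiO2 per formula unit; M(SiO2) = 60.083, so SiO2 mass = 120.166 g.
120.166/207.713 × 100 = 57.85 wt%.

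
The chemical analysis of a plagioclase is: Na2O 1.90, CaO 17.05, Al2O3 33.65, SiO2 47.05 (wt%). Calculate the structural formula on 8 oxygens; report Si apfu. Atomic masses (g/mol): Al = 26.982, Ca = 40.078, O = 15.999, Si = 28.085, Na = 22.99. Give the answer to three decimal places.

Na2O: 1.90/61.979 = 0.03066 mol → 0.06132 mol Na, 0.03066 mol O.
CaO: 17.05/56.077 = 0.30405 mol → 0.30405 mol Ca, 0.30405 mol O.
Al2O3: 33.65/101.961 = 0.33003 mol → 0.66006 mol Al, 0.99009 mol O.
SiO2: 47.05/60.083 = 0.78308 mol → 0.78308 mol Si, 1.56616 mol O.
Total oxygen = 2.89096 mol. Normalization factor = 8/2.89096 = 2.76725.
Si per 8 O = 0.78308 × 2.76725 = 2.167.

2.167 Si apfu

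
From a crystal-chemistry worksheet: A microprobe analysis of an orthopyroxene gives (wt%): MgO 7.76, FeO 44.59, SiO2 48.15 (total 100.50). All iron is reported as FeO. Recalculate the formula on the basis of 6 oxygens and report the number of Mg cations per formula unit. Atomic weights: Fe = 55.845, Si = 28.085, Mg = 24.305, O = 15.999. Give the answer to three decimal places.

MgO (M=40.304): mol = 0.19254; Mg = 0.19254, O = 0.19254.
FeO (M=71.844): mol = 0.62065; Fe = 0.62065, O = 0.62065.
SiO2 (M=60.083): mol = 0.80139; Si = 0.80139, O = 1.60278.
ΣO = 2.41597; factor = 6/ΣO = 2.48347.
Mg apfu = 0.19254 × 2.48347 = 0.478.

0.478 Mg apfu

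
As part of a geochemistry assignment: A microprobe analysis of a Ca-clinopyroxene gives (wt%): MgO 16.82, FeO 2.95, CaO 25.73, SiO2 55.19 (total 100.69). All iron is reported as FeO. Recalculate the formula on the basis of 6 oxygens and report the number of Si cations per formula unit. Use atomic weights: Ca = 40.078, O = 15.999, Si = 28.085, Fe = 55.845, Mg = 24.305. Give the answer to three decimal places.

16.82 wt% MgO ÷ 40.304 g/mol = 0.41733 mol, giving 0.41733 Mg and 0.41733 O.
2.95 wt% FeO ÷ 71.844 g/mol = 0.04106 mol, giving 0.04106 Fe and 0.04106 O.
25.73 wt% CaO ÷ 56.077 g/mol = 0.45883 mol, giving 0.45883 Ca and 0.45883 O.
55.19 wt% SiO2 ÷ 60.083 g/mol = 0.91856 mol, giving 0.91856 Si and 1.83712 O.
Oxygen sums to 2.75434; scaling by 6/2.75434 = 2.17838 puts the formula on 6 O.
Si: 0.91856 × 2.17838 = 2.001 atoms per formula unit.

2.001 Si apfu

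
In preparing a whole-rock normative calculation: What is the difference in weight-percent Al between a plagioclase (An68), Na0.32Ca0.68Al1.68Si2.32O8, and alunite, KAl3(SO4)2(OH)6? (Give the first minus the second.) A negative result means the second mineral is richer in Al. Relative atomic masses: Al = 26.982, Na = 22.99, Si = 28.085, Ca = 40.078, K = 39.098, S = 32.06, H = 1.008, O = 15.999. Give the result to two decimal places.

M(Na0.32Ca0.68Al1.68Si2.32O8) = 273.089 g/mol, so wt% Al = 45.330/273.089 × 100 = 16.60%.
M(KAl3(SO4)2(OH)6) = 414.198 g/mol, so wt% Al = 80.946/414.198 × 100 = 19.54%.
16.60 − 19.54 = -2.94 pp.

-2.94 percentage points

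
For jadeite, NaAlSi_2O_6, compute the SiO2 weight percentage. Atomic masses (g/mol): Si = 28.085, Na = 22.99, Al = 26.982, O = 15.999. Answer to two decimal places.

59.45 wt%

Formula mass = 202.136 g/mol.
2 Si → 2.0000 mol SiO2 per formula unit; M(SiO2) = 60.083, so SiO2 mass = 120.166 g.
120.166/202.136 × 100 = 59.45 wt%.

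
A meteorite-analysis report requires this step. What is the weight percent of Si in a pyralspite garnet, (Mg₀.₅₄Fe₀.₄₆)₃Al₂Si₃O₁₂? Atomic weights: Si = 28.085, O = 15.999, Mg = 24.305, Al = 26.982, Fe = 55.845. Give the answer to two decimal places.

18.86 weight percent

Formula mass = 1.62·24.305 + 1.38·55.845 + 2·26.982 + 3·28.085 + 12·15.999 = 446.647 g/mol, of which 84.255 g is Si.
So Si makes up 84.255/446.647 = 0.1886 of the mass, i.e. 18.86%.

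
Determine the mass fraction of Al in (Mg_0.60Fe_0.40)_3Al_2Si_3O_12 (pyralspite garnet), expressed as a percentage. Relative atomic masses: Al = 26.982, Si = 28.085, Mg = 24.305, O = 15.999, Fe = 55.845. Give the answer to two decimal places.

12.24 mass %

M((Mg_0.60Fe_0.40)_3Al_2Si_3O_12) = 440.970 g/mol.
Al contributes 2 × 26.982 = 53.964 g per mole.
53.964/440.970 = 0.1224 → 12.24%.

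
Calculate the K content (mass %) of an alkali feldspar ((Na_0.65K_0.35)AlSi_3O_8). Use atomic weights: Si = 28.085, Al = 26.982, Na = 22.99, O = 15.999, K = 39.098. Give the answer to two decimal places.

5.11 mass %

M((Na_0.65K_0.35)AlSi_3O_8) = 267.857 g/mol.
K contributes 0.35 × 39.098 = 13.684 g per mole.
13.684/267.857 = 0.0511 → 5.11%.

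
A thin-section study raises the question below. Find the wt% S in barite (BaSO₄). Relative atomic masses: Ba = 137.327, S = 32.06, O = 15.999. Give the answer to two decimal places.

13.74 weight percent

M(BaSO₄) = 233.383 g/mol.
S contributes 1 × 32.06 = 32.060 g per mole.
32.060/233.383 = 0.1374 → 13.74%.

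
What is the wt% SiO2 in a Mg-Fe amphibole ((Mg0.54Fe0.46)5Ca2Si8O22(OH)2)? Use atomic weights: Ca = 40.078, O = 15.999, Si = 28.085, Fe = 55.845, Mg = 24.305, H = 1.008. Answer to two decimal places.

54.32 wt%

M((Mg0.54Fe0.46)5Ca2Si8O22(OH)2) = 884.895 g/mol; M(SiO2) = 60.083 g/mol.
Moles SiO2 per formula unit = 8 Si ÷ 1 = 8.0000.
SiO2 fraction = (8.0000 × 60.083) / 884.895 = 480.664/884.895 = 0.5432.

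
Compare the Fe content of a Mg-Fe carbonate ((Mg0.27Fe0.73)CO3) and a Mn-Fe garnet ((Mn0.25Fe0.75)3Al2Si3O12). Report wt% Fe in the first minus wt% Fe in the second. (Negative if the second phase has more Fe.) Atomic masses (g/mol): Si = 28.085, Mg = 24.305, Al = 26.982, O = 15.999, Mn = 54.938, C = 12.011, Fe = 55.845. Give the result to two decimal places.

M((Mg0.27Fe0.73)CO3) = 107.337 g/mol, so wt% Fe = 40.767/107.337 × 100 = 37.98%.
M((Mn0.25Fe0.75)3Al2Si3O12) = 497.062 g/mol, so wt% Fe = 125.651/497.062 × 100 = 25.28%.
37.98 − 25.28 = 12.70 pp.

12.70 percentage points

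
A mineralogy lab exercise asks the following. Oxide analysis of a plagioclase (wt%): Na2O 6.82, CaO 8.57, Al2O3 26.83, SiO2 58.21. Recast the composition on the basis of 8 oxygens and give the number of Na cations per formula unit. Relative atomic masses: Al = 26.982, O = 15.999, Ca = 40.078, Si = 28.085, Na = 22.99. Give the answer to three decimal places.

Na2O (M=61.979): mol = 0.11004; Na = 0.22008, O = 0.11004.
CaO (M=56.077): mol = 0.15283; Ca = 0.15283, O = 0.15283.
Al2O3 (M=101.961): mol = 0.26314; Al = 0.52628, O = 0.78942.
SiO2 (M=60.083): mol = 0.96883; Si = 0.96883, O = 1.93766.
ΣO = 2.98995; factor = 8/ΣO = 2.67563.
Na apfu = 0.22008 × 2.67563 = 0.589.

0.589 Na apfu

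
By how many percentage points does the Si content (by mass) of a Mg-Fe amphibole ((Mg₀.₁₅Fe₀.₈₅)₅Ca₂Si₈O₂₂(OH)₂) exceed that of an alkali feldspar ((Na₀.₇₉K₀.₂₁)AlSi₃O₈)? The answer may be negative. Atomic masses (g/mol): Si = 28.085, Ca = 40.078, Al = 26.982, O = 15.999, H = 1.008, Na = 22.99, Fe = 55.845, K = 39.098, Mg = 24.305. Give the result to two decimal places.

M((Mg₀.₁₅Fe₀.₈₅)₅Ca₂Si₈O₂₂(OH)₂) = 946.398 g/mol, so wt% Si = 224.680/946.398 × 100 = 23.74%.
M((Na₀.₇₉K₀.₂₁)AlSi₃O₈) = 265.602 g/mol, so wt% Si = 84.255/265.602 × 100 = 31.72%.
23.74 − 31.72 = -7.98 pp.

-7.98 percentage points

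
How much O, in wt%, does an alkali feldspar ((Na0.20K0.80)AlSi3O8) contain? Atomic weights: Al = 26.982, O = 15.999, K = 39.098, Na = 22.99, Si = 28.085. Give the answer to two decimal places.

M((Na0.20K0.80)AlSi3O8) = 275.105 g/mol.
O contributes 8 × 15.999 = 127.992 g per mole.
127.992/275.105 = 0.4652 → 46.52%.

46.52 wt%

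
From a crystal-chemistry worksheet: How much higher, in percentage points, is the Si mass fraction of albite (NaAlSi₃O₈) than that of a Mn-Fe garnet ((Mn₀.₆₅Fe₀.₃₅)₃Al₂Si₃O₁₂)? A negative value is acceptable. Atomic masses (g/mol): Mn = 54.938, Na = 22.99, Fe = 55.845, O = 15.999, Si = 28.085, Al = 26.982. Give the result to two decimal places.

15.14 percentage points

First mineral: 84.255 g Si in 262.219 g formula = 32.13 wt% Si.
Second mineral: 84.255 g Si in 495.973 g formula = 16.99 wt% Si.
32.13% − 16.99% gives a difference of 15.14 percentage points.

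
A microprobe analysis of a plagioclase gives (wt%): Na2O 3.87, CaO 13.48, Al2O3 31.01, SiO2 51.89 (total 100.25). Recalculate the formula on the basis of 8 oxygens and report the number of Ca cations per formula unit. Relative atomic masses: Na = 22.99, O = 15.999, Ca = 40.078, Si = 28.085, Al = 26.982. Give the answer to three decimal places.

Na2O: 3.87/61.979 = 0.06244 mol → 0.12488 mol Na, 0.06244 mol O.
CaO: 13.48/56.077 = 0.24038 mol → 0.24038 mol Ca, 0.24038 mol O.
Al2O3: 31.01/101.961 = 0.30414 mol → 0.60828 mol Al, 0.91242 mol O.
SiO2: 51.89/60.083 = 0.86364 mol → 0.86364 mol Si, 1.72728 mol O.
Total oxygen = 2.94252 mol. Normalization factor = 8/2.94252 = 2.71876.
Ca per 8 O = 0.24038 × 2.71876 = 0.654.

0.654 Ca apfu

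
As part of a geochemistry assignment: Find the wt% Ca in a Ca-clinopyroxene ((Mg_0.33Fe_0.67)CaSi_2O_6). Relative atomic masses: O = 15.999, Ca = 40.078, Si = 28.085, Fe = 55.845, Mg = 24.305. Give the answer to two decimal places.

Formula mass = 0.33·24.305 + 0.67·55.845 + 1·40.078 + 2·28.085 + 6·15.999 = 237.679 g/mol, of which 40.078 g is Ca.
So Ca makes up 40.078/237.679 = 0.1686 of the mass, i.e. 16.86%.

16.86 wt%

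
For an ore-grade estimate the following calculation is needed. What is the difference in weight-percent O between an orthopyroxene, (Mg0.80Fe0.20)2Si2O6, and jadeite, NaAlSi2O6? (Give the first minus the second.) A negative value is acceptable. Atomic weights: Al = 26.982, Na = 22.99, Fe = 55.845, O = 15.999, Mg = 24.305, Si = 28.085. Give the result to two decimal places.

First mineral: 95.994 g O in 213.390 g formula = 44.99 wt% O.
Second mineral: 95.994 g O in 202.136 g formula = 47.49 wt% O.
44.99% − 47.49% gives a difference of -2.50 percentage points.

-2.50 percentage points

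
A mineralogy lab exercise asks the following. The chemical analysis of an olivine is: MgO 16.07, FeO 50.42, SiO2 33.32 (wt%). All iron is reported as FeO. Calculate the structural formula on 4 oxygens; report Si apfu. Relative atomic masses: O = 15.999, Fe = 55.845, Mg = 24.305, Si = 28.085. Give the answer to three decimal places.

MgO (M=40.304): mol = 0.39872; Mg = 0.39872, O = 0.39872.
FeO (M=71.844): mol = 0.70180; Fe = 0.70180, O = 0.70180.
SiO2 (M=60.083): mol = 0.55457; Si = 0.55457, O = 1.10914.
ΣO = 2.20966; factor = 4/ΣO = 1.81023.
Si apfu = 0.55457 × 1.81023 = 1.004.

1.004 Si apfu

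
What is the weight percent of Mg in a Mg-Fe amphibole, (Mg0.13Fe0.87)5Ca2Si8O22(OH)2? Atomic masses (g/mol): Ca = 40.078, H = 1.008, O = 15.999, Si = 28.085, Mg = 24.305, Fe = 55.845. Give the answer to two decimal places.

Molar mass of (Mg0.13Fe0.87)5Ca2Si8O22(OH)2: 0.65×24.305 + 4.35×55.845 + 2×40.078 + 8×28.085 + 24×15.999 + 2×1.008 = 949.552 g/mol.
Mass of Mg per formula unit: 0.65 × 24.305 = 15.798 g.
Weight fraction Mg = 15.798 / 949.552 = 0.0166.

1.66 mass %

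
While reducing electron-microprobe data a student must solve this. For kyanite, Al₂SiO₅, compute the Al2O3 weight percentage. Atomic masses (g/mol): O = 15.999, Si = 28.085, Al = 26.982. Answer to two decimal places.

Molar mass of Al₂SiO₅ = 2×26.982 + 1×28.085 + 5×15.999 = 162.044 g/mol.
Each formula unit contains 2 Al, equivalent to 2/2 = 1.0000 mol Al2O3.
M(Al2O3) = 2×26.982 + 3×15.999 = 101.961 g/mol.
Mass of Al2O3 per formula unit = 1.0000 × 101.961 = 101.961 g.
Al2O3 wt% = 101.961 / 162.044 × 100 = 62.92%.

62.92 wt%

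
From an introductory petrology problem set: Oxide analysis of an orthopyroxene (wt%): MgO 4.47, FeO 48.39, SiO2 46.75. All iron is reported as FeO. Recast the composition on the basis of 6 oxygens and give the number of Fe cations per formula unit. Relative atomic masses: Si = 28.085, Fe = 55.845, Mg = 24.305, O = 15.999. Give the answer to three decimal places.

MgO (M=40.304): mol = 0.11091; Mg = 0.11091, O = 0.11091.
FeO (M=71.844): mol = 0.67354; Fe = 0.67354, O = 0.67354.
SiO2 (M=60.083): mol = 0.77809; Si = 0.77809, O = 1.55618.
ΣO = 2.34063; factor = 6/ΣO = 2.56341.
Fe apfu = 0.67354 × 2.56341 = 1.727.

1.727 Fe apfu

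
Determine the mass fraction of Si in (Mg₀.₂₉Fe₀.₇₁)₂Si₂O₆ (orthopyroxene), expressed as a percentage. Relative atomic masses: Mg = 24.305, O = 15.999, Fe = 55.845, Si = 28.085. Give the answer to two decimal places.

22.87 weight percent

Molar mass of (Mg₀.₂₉Fe₀.₇₁)₂Si₂O₆: 0.58·24.305 + 1.42·55.845 + 2·28.085 + 6·15.999 = 245.561 g/mol.
Mass of Si per formula unit: 2 × 28.085 = 56.170 g.
Weight fraction Si = 56.170 / 245.561 = 0.2287.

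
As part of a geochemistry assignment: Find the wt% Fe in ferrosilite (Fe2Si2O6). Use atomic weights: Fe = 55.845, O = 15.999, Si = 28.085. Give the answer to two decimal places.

Molar mass of Fe2Si2O6: 2·55.845 + 2·28.085 + 6·15.999 = 263.854 g/mol.
Mass of Fe per formula unit: 2 × 55.845 = 111.690 g.
Weight fraction Fe = 111.690 / 263.854 = 0.4233.

42.33 mass %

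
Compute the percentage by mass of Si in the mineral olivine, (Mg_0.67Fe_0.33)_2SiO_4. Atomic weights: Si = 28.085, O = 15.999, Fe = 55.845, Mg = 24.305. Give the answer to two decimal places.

M((Mg_0.67Fe_0.33)_2SiO_4) = 161.507 g/mol.
Si contributes 1 × 28.085 = 28.085 g per mole.
28.085/161.507 = 0.1739 → 17.39%.

17.39 wt%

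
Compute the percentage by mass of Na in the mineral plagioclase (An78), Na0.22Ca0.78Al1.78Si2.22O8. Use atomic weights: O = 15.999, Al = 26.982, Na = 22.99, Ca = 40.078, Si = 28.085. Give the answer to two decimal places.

1.84 weight percent

Molar mass of Na0.22Ca0.78Al1.78Si2.22O8: 0.22·22.99 + 0.78·40.078 + 1.78·26.982 + 2.22·28.085 + 8·15.999 = 274.687 g/mol.
Mass of Na per formula unit: 0.22 × 22.99 = 5.058 g.
Weight fraction Na = 5.058 / 274.687 = 0.0184.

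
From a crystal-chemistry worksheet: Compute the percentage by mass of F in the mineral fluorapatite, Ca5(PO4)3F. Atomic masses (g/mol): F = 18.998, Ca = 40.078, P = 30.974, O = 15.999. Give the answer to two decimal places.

3.77 mass %

Formula mass = 5·40.078 + 3·30.974 + 12·15.999 + 1·18.998 = 504.298 g/mol, of which 18.998 g is F.
So F makes up 18.998/504.298 = 0.0377 of the mass, i.e. 3.77%.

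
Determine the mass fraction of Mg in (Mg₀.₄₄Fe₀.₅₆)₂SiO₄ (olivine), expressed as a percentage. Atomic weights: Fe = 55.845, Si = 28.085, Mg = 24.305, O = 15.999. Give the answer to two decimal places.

12.15 mass %

Formula mass = 0.88·24.305 + 1.12·55.845 + 1·28.085 + 4·15.999 = 176.016 g/mol, of which 21.388 g is Mg.
So Mg makes up 21.388/176.016 = 0.1215 of the mass, i.e. 12.15%.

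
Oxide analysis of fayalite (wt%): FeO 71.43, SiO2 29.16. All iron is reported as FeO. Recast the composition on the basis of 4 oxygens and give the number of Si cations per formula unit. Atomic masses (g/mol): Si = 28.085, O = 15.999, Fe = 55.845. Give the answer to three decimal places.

0.988 Si apfu

FeO: 71.43/71.844 = 0.99424 mol → 0.99424 mol Fe, 0.99424 mol O.
SiO2: 29.16/60.083 = 0.48533 mol → 0.48533 mol Si, 0.97066 mol O.
Total oxygen = 1.96490 mol. Normalization factor = 4/1.96490 = 2.03573.
Si per 4 O = 0.48533 × 2.03573 = 0.988.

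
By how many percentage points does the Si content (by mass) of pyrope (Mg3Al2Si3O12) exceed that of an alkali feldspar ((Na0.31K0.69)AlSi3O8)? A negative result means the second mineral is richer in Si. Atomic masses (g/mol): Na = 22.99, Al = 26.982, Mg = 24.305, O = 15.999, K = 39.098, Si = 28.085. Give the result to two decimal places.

Si in Mg3Al2Si3O12: molar mass 403.122 g/mol; 3×28.085 = 84.255 g → 20.90 wt%.
Si in (Na0.31K0.69)AlSi3O8: molar mass 273.334 g/mol; 3×28.085 = 84.255 g → 30.82 wt%.
Difference = 20.90 − 30.82 = -9.92 percentage points.

-9.92 percentage points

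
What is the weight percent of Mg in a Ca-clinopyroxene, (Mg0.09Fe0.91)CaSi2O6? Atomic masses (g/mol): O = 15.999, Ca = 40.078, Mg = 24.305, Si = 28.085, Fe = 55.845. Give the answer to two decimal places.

M((Mg0.09Fe0.91)CaSi2O6) = 245.248 g/mol.
Mg contributes 0.09 × 24.305 = 2.187 g per mole.
2.187/245.248 = 0.0089 → 0.89%.

0.89 weight percent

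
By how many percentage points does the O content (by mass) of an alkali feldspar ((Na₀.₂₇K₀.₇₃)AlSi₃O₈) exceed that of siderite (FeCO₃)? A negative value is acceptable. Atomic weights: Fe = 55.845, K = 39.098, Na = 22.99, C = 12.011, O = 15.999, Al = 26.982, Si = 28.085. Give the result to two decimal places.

5.29 percentage points

First mineral: 127.992 g O in 273.978 g formula = 46.72 wt% O.
Second mineral: 47.997 g O in 115.853 g formula = 41.43 wt% O.
46.72% − 41.43% gives a difference of 5.29 percentage points.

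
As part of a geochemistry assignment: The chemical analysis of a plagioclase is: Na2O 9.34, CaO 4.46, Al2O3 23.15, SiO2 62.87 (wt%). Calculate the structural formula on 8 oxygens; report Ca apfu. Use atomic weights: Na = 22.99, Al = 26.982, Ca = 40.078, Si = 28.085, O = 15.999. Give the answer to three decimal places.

Na2O (M=61.979): mol = 0.15070; Na = 0.30140, O = 0.15070.
CaO (M=56.077): mol = 0.07953; Ca = 0.07953, O = 0.07953.
Al2O3 (M=101.961): mol = 0.22705; Al = 0.45410, O = 0.68115.
SiO2 (M=60.083): mol = 1.04639; Si = 1.04639, O = 2.09278.
ΣO = 3.00416; factor = 8/ΣO = 2.66297.
Ca apfu = 0.07953 × 2.66297 = 0.212.

0.212 Ca apfu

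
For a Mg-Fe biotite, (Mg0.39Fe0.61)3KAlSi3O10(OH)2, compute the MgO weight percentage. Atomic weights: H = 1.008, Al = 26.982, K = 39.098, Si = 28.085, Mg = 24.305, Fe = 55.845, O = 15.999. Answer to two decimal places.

Formula mass = 474.972 g/mol.
1.17 Mg → 1.1700 mol MgO per formula unit; M(MgO) = 40.304, so MgO mass = 47.156 g.
47.156/474.972 × 100 = 9.93 wt%.

9.93 wt%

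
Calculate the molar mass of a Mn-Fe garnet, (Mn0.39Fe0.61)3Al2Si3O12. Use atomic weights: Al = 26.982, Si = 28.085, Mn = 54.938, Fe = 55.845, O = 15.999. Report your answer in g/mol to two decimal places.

M = 1.17×54.938 + 1.83×55.845 + 2×26.982 + 3×28.085 + 12×15.999

496.68 g/mol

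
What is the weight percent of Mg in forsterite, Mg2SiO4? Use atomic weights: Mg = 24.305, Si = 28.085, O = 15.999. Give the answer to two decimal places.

34.55 mass %

Molar mass of Mg2SiO4: 2·24.305 + 1·28.085 + 4·15.999 = 140.691 g/mol.
Mass of Mg per formula unit: 2 × 24.305 = 48.610 g.
Weight fraction Mg = 48.610 / 140.691 = 0.3455.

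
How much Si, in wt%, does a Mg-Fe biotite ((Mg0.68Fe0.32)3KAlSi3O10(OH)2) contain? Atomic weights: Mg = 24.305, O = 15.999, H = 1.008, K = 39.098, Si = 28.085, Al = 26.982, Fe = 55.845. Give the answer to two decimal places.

18.83 wt%

Molar mass of (Mg0.68Fe0.32)3KAlSi3O10(OH)2: 2.04*24.305 + 0.96*55.845 + 1*39.098 + 1*26.982 + 3*28.085 + 12*15.999 + 2*1.008 = 447.532 g/mol.
Mass of Si per formula unit: 3 × 28.085 = 84.255 g.
Weight fraction Si = 84.255 / 447.532 = 0.1883.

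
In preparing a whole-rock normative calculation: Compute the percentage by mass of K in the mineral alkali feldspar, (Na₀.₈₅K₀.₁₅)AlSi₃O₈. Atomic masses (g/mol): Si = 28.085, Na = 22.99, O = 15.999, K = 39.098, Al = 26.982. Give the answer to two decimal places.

2.22 wt%

Molar mass of (Na₀.₈₅K₀.₁₅)AlSi₃O₈: 0.85*22.99 + 0.15*39.098 + 1*26.982 + 3*28.085 + 8*15.999 = 264.635 g/mol.
Mass of K per formula unit: 0.15 × 39.098 = 5.865 g.
Weight fraction K = 5.865 / 264.635 = 0.0222.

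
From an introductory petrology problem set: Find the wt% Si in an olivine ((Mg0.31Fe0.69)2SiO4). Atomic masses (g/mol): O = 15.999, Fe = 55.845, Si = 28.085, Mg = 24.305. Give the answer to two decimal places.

15.25 mass %

Formula mass = 0.62*24.305 + 1.38*55.845 + 1*28.085 + 4*15.999 = 184.216 g/mol, of which 28.085 g is Si.
So Si makes up 28.085/184.216 = 0.1525 of the mass, i.e. 15.25%.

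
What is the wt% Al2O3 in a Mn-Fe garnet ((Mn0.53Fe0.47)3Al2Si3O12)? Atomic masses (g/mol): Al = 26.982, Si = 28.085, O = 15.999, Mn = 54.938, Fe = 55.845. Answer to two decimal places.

20.54 wt%

M((Mn0.53Fe0.47)3Al2Si3O12) = 496.300 g/mol; M(Al2O3) = 101.961 g/mol.
Moles Al2O3 per formula unit = 2 Al ÷ 2 = 1.0000.
Al2O3 fraction = (1.0000 × 101.961) / 496.300 = 101.961/496.300 = 0.2054.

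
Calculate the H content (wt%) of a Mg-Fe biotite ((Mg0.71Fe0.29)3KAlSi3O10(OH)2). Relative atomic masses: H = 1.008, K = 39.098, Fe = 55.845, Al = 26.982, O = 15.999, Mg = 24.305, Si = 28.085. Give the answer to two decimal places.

M((Mg0.71Fe0.29)3KAlSi3O10(OH)2) = 444.694 g/mol.
H contributes 2 × 1.008 = 2.016 g per mole.
2.016/444.694 = 0.0045 → 0.45%.

0.45 wt%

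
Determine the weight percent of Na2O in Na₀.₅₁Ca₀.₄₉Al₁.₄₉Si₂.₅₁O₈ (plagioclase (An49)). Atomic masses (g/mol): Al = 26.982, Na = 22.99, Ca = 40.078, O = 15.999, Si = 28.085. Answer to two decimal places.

Molar mass of Na₀.₅₁Ca₀.₄₉Al₁.₄₉Si₂.₅₁O₈ = 0.51×22.99 + 0.49×40.078 + 1.49×26.982 + 2.51×28.085 + 8×15.999 = 270.052 g/mol.
Each formula unit contains 0.51 Na, equivalent to 0.51/2 = 0.2550 mol Na2O.
M(Na2O) = 2×22.99 + 1×15.999 = 61.979 g/mol.
Mass of Na2O per formula unit = 0.2550 × 61.979 = 15.805 g.
Na2O wt% = 15.805 / 270.052 × 100 = 5.85%.

5.85 wt%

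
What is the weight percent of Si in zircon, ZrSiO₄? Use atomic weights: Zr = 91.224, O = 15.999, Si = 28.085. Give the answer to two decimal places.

15.32 weight percent

Formula mass = 1×91.224 + 1×28.085 + 4×15.999 = 183.305 g/mol, of which 28.085 g is Si.
So Si makes up 28.085/183.305 = 0.1532 of the mass, i.e. 15.32%.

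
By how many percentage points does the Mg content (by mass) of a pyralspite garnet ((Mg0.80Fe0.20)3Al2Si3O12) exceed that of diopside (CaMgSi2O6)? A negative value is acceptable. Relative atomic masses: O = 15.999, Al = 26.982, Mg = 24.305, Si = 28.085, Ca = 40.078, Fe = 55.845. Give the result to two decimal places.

2.60 percentage points

M((Mg0.80Fe0.20)3Al2Si3O12) = 422.046 g/mol, so wt% Mg = 58.332/422.046 × 100 = 13.82%.
M(CaMgSi2O6) = 216.547 g/mol, so wt% Mg = 24.305/216.547 × 100 = 11.22%.
13.82 − 11.22 = 2.60 pp.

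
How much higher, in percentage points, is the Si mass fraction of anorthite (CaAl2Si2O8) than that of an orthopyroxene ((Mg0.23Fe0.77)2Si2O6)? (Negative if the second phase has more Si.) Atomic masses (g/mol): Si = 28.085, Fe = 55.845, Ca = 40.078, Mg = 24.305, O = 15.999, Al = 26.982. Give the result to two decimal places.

Si in CaAl2Si2O8: molar mass 278.204 g/mol; 2×28.085 = 56.170 g → 20.19 wt%.
Si in (Mg0.23Fe0.77)2Si2O6: molar mass 249.346 g/mol; 2×28.085 = 56.170 g → 22.53 wt%.
Difference = 20.19 − 22.53 = -2.34 percentage points.

-2.34 percentage points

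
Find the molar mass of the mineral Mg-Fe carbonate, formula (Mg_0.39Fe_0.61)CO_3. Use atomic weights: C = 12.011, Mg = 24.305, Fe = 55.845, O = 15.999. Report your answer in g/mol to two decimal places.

M = 0.39×24.305 + 0.61×55.845 + 1×12.011 + 3×15.999

103.55 g/mol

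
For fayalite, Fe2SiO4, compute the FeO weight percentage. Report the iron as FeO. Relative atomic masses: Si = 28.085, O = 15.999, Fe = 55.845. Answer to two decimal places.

70.51 wt%

Formula mass = 203.771 g/mol.
2 Fe → 2.0000 mol FeO per formula unit; M(FeO) = 71.844, so FeO mass = 143.688 g.
143.688/203.771 × 100 = 70.51 wt%.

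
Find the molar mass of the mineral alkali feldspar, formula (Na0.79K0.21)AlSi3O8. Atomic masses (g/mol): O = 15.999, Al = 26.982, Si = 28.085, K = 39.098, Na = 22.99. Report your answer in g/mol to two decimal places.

Na: 0.79 × 22.99 = 18.1621
K: 0.21 × 39.098 = 8.2106
Al: 1 × 26.982 = 26.9820
Si: 3 × 28.085 = 84.2550
O: 8 × 15.999 = 127.9920
Summing the contributions gives the formula mass.

265.60 g/mol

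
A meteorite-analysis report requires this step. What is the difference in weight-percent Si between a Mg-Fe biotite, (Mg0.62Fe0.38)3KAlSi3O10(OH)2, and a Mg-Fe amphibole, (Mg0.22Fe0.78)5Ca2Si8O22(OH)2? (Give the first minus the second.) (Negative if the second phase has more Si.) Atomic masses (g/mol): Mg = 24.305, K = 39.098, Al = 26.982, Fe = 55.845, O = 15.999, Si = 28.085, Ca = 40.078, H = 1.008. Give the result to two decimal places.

Si in (Mg0.62Fe0.38)3KAlSi3O10(OH)2: molar mass 453.210 g/mol; 3×28.085 = 84.255 g → 18.59 wt%.
Si in (Mg0.22Fe0.78)5Ca2Si8O22(OH)2: molar mass 935.359 g/mol; 8×28.085 = 224.680 g → 24.02 wt%.
Difference = 18.59 − 24.02 = -5.43 percentage points.

-5.43 percentage points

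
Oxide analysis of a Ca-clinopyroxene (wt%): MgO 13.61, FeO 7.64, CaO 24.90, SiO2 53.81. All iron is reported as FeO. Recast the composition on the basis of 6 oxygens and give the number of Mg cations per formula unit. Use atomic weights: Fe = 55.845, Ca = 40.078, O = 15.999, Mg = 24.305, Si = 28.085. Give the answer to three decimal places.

MgO: 13.61/40.304 = 0.33768 mol → 0.33768 mol Mg, 0.33768 mol O.
FeO: 7.64/71.844 = 0.10634 mol → 0.10634 mol Fe, 0.10634 mol O.
CaO: 24.90/56.077 = 0.44403 mol → 0.44403 mol Ca, 0.44403 mol O.
SiO2: 53.81/60.083 = 0.89559 mol → 0.89559 mol Si, 1.79118 mol O.
Total oxygen = 2.67923 mol. Normalization factor = 6/2.67923 = 2.23945.
Mg per 6 O = 0.33768 × 2.23945 = 0.756.

0.756 Mg apfu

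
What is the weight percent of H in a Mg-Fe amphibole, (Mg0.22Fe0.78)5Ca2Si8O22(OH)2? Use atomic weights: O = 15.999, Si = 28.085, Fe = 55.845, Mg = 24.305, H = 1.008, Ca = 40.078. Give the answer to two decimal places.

0.22 mass %

Molar mass of (Mg0.22Fe0.78)5Ca2Si8O22(OH)2: 1.10·24.305 + 3.90·55.845 + 2·40.078 + 8·28.085 + 24·15.999 + 2·1.008 = 935.359 g/mol.
Mass of H per formula unit: 2 × 1.008 = 2.016 g.
Weight fraction H = 2.016 / 935.359 = 0.0022.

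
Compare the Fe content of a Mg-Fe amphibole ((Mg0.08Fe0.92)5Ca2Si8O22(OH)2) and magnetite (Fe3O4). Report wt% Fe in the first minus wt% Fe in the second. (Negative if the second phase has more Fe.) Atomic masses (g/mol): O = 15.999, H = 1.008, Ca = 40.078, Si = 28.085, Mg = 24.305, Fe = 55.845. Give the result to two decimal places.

-45.53 percentage points

M((Mg0.08Fe0.92)5Ca2Si8O22(OH)2) = 957.437 g/mol, so wt% Fe = 256.887/957.437 × 100 = 26.83%.
M(Fe3O4) = 231.531 g/mol, so wt% Fe = 167.535/231.531 × 100 = 72.36%.
26.83 − 72.36 = -45.53 pp.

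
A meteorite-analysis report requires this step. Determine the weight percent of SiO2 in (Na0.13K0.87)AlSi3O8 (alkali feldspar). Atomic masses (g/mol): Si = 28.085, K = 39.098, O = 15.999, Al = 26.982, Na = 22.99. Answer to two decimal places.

Molar mass of (Na0.13K0.87)AlSi3O8 = 0.13·22.99 + 0.87·39.098 + 1·26.982 + 3·28.085 + 8·15.999 = 276.233 g/mol.
Each formula unit contains 3 Si, equivalent to 3/1 = 3.0000 mol SiO2.
M(SiO2) = 1×28.085 + 2×15.999 = 60.083 g/mol.
Mass of SiO2 per formula unit = 3.0000 × 60.083 = 180.249 g.
SiO2 wt% = 180.249 / 276.233 × 100 = 65.25%.

65.25 wt%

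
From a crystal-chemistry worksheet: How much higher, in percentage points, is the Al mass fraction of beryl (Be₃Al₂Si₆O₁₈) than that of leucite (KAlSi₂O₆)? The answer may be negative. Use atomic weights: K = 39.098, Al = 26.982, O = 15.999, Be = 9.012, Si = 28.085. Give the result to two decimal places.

-2.32 percentage points

M(Be₃Al₂Si₆O₁₈) = 537.492 g/mol, so wt% Al = 53.964/537.492 × 100 = 10.04%.
M(KAlSi₂O₆) = 218.244 g/mol, so wt% Al = 26.982/218.244 × 100 = 12.36%.
10.04 − 12.36 = -2.32 pp.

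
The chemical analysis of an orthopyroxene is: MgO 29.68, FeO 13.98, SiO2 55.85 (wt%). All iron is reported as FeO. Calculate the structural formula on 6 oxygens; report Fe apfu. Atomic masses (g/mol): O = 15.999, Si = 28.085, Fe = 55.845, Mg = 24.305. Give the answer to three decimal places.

0.418 Fe apfu

MgO (M=40.304): mol = 0.73640; Mg = 0.73640, O = 0.73640.
FeO (M=71.844): mol = 0.19459; Fe = 0.19459, O = 0.19459.
SiO2 (M=60.083): mol = 0.92955; Si = 0.92955, O = 1.85910.
ΣO = 2.79009; factor = 6/ΣO = 2.15047.
Fe apfu = 0.19459 × 2.15047 = 0.418.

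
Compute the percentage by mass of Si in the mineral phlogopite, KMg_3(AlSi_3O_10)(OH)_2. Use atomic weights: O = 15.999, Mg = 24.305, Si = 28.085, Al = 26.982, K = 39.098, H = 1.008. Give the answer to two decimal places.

Molar mass of KMg_3(AlSi_3O_10)(OH)_2: 1*39.098 + 3*24.305 + 1*26.982 + 3*28.085 + 12*15.999 + 2*1.008 = 417.254 g/mol.
Mass of Si per formula unit: 3 × 28.085 = 84.255 g.
Weight fraction Si = 84.255 / 417.254 = 0.2019.

20.19 wt%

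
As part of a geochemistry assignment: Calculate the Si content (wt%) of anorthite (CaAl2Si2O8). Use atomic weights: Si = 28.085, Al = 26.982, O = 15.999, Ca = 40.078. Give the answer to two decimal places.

20.19 wt%

M(CaAl2Si2O8) = 278.204 g/mol.
Si contributes 2 × 28.085 = 56.170 g per mole.
56.170/278.204 = 0.2019 → 20.19%.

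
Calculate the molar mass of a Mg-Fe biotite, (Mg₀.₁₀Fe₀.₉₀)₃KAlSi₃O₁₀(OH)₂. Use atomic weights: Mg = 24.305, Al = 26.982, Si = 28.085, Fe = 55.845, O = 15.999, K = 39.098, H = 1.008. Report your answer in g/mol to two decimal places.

502.41 g/mol

The formula mass is the sum 0.30·24.305 + 2.70·55.845 + 1·39.098 + 1·26.982 + 3·28.085 + 12·15.999 + 2·1.008.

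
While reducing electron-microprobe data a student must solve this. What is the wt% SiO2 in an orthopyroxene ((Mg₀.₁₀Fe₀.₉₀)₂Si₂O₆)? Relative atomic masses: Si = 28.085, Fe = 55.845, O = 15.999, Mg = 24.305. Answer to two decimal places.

Formula mass = 257.546 g/mol.
2 Si → 2.0000 mol SiO2 per formula unit; M(SiO2) = 60.083, so SiO2 mass = 120.166 g.
120.166/257.546 × 100 = 46.66 wt%.

46.66 wt%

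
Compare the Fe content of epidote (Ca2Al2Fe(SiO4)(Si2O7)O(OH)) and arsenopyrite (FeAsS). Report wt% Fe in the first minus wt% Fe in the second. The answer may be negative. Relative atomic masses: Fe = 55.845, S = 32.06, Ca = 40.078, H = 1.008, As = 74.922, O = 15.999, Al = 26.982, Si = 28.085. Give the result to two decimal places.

-22.74 percentage points

Fe in Ca2Al2Fe(SiO4)(Si2O7)O(OH): molar mass 483.215 g/mol; 1×55.845 = 55.845 g → 11.56 wt%.
Fe in FeAsS: molar mass 162.827 g/mol; 1×55.845 = 55.845 g → 34.30 wt%.
Difference = 11.56 − 34.30 = -22.74 percentage points.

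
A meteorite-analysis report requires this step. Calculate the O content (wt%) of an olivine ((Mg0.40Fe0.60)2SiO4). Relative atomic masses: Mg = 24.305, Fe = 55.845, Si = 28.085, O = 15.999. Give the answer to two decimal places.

M((Mg0.40Fe0.60)2SiO4) = 178.539 g/mol.
O contributes 4 × 15.999 = 63.996 g per mole.
63.996/178.539 = 0.3584 → 35.84%.

35.84 wt%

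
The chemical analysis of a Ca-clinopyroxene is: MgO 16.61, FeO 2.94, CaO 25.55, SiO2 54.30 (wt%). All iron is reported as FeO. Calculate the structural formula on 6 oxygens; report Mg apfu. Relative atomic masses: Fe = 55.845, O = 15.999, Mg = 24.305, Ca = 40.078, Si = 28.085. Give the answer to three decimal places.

MgO (M=40.304): mol = 0.41212; Mg = 0.41212, O = 0.41212.
FeO (M=71.844): mol = 0.04092; Fe = 0.04092, O = 0.04092.
CaO (M=56.077): mol = 0.45562; Ca = 0.45562, O = 0.45562.
SiO2 (M=60.083): mol = 0.90375; Si = 0.90375, O = 1.80750.
ΣO = 2.71616; factor = 6/ΣO = 2.20900.
Mg apfu = 0.41212 × 2.20900 = 0.910.

0.910 Mg apfu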